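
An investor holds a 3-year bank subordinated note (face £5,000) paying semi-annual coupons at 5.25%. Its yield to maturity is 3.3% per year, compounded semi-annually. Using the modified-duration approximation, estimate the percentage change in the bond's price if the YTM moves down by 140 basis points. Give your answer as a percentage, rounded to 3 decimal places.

+3.884%

Periodic yield y = 0.0165. Modified duration first:
  t   CF        PV=CF/(1+0.0165)^t    t·PV
  1       131.25       129.1195       129.1195
  2       131.25       127.0236       254.0473
  3       131.25       124.9618       374.8853
  4       131.25       122.9334       491.7335
  5       131.25       120.9379       604.6895
  6     5,131.25     4,651.3485    27,908.0908
  Σ                  5,276.3247    29,762.5658
P = 5,276.3247; D_Mac = 5.64078 half-year periods = 2.82039 yrs; D_mod = 2.82039/(1+0.0165) = 2.77461 yrs.
ΔP/P ≈ -D_mod · Δy = -2.77461 × (-0.014) = +0.038844 = +3.8844%.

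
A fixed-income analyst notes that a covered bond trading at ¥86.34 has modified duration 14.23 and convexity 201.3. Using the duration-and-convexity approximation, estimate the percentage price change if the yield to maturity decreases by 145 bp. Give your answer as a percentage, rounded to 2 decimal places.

+22.75%

Duration effect: -D_mod·Δy = -14.23 × (-0.0145) = +0.206335
Convexity effect: ½·C·(Δy)² = 0.5 × 201.3 × (-0.0145)² = +0.0211616625
ΔP/P ≈ +0.206335 + 0.0211616625 = +0.2274966625
= +22.74966625%.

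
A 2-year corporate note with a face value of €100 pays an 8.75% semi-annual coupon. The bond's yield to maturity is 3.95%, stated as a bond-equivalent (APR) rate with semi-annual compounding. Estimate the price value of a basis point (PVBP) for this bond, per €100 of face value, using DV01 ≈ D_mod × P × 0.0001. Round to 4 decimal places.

€0.0202

Periodic yield y = 0.01975.
  t   CF        PV=CF/(1+0.01975)^t    t·PV
  1        4.375         4.2903         4.2903
  2        4.375         4.2072         8.4144
  3        4.375         4.1257        12.3771
  4      104.375        96.5210       386.0838
  Σ                    109.1441       411.1655
P = 109.1441; D_Mac = 3.76718 half-year periods = 1.88359 yrs; D_mod = 1.84711 yrs.
DV01 ≈ 1.84711 × 109.1441 × 0.0001 = 0.020160.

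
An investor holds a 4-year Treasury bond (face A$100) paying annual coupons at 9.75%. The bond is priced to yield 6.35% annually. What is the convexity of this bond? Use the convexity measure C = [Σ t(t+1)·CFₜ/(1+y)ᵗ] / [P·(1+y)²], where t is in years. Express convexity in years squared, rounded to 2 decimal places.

With y = 0.0635:
  t   CF        PV=CF/(1+0.0635)^t    t·PV        t(t+1)·PV
  1         9.75         9.1678         9.1678          18.3357
  2         9.75         8.6204        17.2409          51.7227
  3         9.75         8.1057        24.3172          97.2688
  4       109.75        85.7935       343.1741       1,715.8707
  Σ                    111.6875       393.9001       1,883.1978
P = 111.6875.
Convexity = Σ t(t+1)·PV / [P·(1+y)²] = 1,883.1978 / (111.6875 × 1.131032) = 14.90789.

14.91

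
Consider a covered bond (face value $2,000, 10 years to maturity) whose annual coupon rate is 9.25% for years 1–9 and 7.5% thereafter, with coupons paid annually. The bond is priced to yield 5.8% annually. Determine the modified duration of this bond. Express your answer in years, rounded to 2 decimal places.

Periodic yield y = 0.058. First find Macaulay duration:
  t   CF        PV=CF/(1+0.058)^t    t·PV
  1       185.00       174.8582       174.8582
  2       185.00       165.2724       330.5448
  3       185.00       156.2121       468.6364
  4       185.00       147.6485       590.5940
  5       185.00       139.5544       697.7718
  6       185.00       131.9039       791.4236
  7       185.00       124.6729       872.7103
  8       185.00       117.8383       942.7062
  9       185.00       111.3783     1,002.4050
  10    2,150.00     1,223.4375    12,234.3749
  Σ                  2,492.7765    18,106.0252
P = 2,492.7765; Macaulay duration = 18,106.0252 / 2,492.7765 = 7.26340 years.
Modified duration = D_Mac / (1 + y) = 7.26340 / 1.058 = 6.86521 years.

6.87 years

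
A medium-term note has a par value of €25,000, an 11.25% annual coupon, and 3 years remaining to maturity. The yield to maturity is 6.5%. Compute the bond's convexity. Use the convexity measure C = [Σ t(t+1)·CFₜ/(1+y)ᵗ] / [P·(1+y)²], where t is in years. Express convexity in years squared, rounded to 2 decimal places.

With y = 0.065:
  t   CF        PV=CF/(1+0.065)^t    t·PV        t(t+1)·PV
  1     2,812.50     2,640.8451     2,640.8451       5,281.6901
  2     2,812.50     2,479.6667     4,959.3335      14,878.0004
  3    27,812.50    23,024.5529    69,073.6586     276,294.6344
  Σ                 28,145.0647    76,673.8371     296,454.3249
P = 28,145.0647.
Convexity = Σ t(t+1)·PV / [P·(1+y)²] = 296,454.3249 / (28,145.0647 × 1.134225) = 9.28659.

9.29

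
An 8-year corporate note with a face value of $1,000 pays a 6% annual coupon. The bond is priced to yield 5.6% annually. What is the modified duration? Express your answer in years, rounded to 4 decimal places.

6.2522 years

Periodic yield y = 0.056. First find Macaulay duration:
  t   CF        PV=CF/(1+0.056)^t    t·PV
  1        60.00        56.8182        56.8182
  2        60.00        53.8051       107.6102
  3        60.00        50.9518       152.8554
  4        60.00        48.2498       192.9992
  5        60.00        45.6911       228.4555
  6        60.00        43.2681       259.6086
  7        60.00        40.9736       286.8150
  8     1,060.00       685.4796     5,483.8366
  Σ                  1,025.2372     6,768.9987
P = 1,025.2372; Macaulay duration = 6,768.9987 / 1,025.2372 = 6.60237 years.
Modified duration = D_Mac / (1 + y) = 6.60237 / 1.056 = 6.25225 years.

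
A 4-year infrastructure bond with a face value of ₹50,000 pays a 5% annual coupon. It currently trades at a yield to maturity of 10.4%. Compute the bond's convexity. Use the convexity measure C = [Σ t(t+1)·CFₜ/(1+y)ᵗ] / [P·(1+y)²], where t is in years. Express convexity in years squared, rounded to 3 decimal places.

With y = 0.104:
  t   CF        PV=CF/(1+0.104)^t    t·PV        t(t+1)·PV
  1     2,500.00     2,264.4928     2,264.4928       4,528.9855
  2     2,500.00     2,051.1710     4,102.3419      12,307.0258
  3     2,500.00     1,857.9447     5,573.8342      22,295.3367
  4    52,500.00    35,341.3398   141,365.3592     706,826.7962
  Σ                 41,514.9483   153,306.0281     745,958.1442
P = 41,514.9483.
Convexity = Σ t(t+1)·PV / [P·(1+y)²] = 745,958.1442 / (41,514.9483 × 1.218816) = 14.74252.

14.743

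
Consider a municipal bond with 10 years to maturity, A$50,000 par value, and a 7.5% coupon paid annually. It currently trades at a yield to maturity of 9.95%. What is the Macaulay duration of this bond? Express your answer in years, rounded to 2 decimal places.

Periodic yield y = 0.0995. Discount each cash flow and weight by its year:
  t   CF        PV=CF/(1+0.0995)^t    t·PV
  1     3,750.00     3,410.6412     3,410.6412
  2     3,750.00     3,101.9929     6,203.9858
  3     3,750.00     2,821.2759     8,463.8278
  4     3,750.00     2,565.9627    10,263.8507
  5     3,750.00     2,333.7541    11,668.7706
  6     3,750.00     2,122.5595    12,735.3568
  7     3,750.00     1,930.4770    13,513.3390
  8     3,750.00     1,755.7772    14,046.2174
  9     3,750.00     1,596.8869    14,371.9823
  10   53,750.00    20,817.3830   208,173.8296
  Σ                 42,456.7104   302,851.8012
Price P = Σ PV = 42,456.7104.
Macaulay duration = Σ(t·PV) / P = 302,851.8012 / 42,456.7104 = 7.13319 years.

7.13 years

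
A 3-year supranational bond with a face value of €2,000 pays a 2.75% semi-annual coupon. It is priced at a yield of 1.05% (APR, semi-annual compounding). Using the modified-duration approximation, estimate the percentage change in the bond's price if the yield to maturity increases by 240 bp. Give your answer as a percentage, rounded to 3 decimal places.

Periodic yield y = 0.00525. Modified duration first:
  t   CF        PV=CF/(1+0.00525)^t    t·PV
  1        27.50        27.3564        27.3564
  2        27.50        27.2135        54.4270
  3        27.50        27.0714        81.2141
  4        27.50        26.9300       107.7200
  5        27.50        26.7894       133.9468
  6     2,027.50     1,964.7911    11,788.7463
  Σ                  2,100.1517    12,193.4107
P = 2,100.1517; D_Mac = 5.80597 half-year periods = 2.90298 yrs; D_mod = 2.90298/(1+0.00525) = 2.88782 yrs.
ΔP/P ≈ -D_mod · Δy = -2.88782 × (+0.024) = -0.069308 = -6.9308%.

-6.931%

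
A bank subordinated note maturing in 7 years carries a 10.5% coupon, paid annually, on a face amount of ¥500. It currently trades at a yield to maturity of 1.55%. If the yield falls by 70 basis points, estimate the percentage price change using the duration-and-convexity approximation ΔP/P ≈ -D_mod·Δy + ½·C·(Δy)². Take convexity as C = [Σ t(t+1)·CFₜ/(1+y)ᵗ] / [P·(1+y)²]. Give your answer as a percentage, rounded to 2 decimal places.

With y = 0.0155:
  t   CF        PV=CF/(1+0.0155)^t    t·PV        t(t+1)·PV
  1        52.50        51.6987        51.6987         103.3973
  2        52.50        50.9096       101.8191         305.4574
  3        52.50        50.1325       150.3976         601.5902
  4        52.50        49.3673       197.4693         987.3465
  5        52.50        48.6138       243.0691       1,458.4143
  6        52.50        47.8718       287.2308       2,010.6155
  7       552.50       496.1041     3,472.7285      27,781.8278
  Σ                    794.6978     4,504.4130      33,248.6491
P = 794.6978; D_Mac = 5.66808 yrs; D_mod = 5.58157 yrs; C = 40.57067.
Duration effect: -5.58157 × (-0.007) = +0.039071
Convexity effect: 0.5 × 40.57067 × (-0.007)² = +0.0009940
ΔP/P ≈ +0.039071 + 0.0009940 = +0.040065 = +4.0065%.

+4.01%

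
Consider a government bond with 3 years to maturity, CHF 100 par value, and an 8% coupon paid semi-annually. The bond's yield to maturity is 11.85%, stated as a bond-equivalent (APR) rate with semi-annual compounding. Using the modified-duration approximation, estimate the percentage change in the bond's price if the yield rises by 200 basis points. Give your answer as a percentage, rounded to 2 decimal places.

Periodic yield y = 0.05925. Modified duration first:
  t   CF        PV=CF/(1+0.05925)^t    t·PV
  1         4.00         3.7763         3.7763
  2         4.00         3.5650         7.1301
  3         4.00         3.3656        10.0968
  4         4.00         3.1774        12.7094
  5         4.00         2.9996        14.9981
  6       104.00        73.6279       441.7675
  Σ                     90.5118       490.4782
P = 90.5118; D_Mac = 5.41894 half-year periods = 2.70947 yrs; D_mod = 2.70947/(1+0.05925) = 2.55791 yrs.
ΔP/P ≈ -D_mod · Δy = -2.55791 × (+0.02) = -0.051158 = -5.1158%.

-5.12%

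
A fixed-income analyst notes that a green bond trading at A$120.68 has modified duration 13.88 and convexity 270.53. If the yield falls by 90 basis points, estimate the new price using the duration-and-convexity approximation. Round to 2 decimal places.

Duration effect: -D_mod·Δy = -13.88 × (-0.009) = +0.124920
Convexity effect: ½·C·(Δy)² = 0.5 × 270.53 × (-0.009)² = +0.010956465
ΔP/P ≈ +0.124920 + 0.010956465 = +0.135876465
New price ≈ 120.68 × (1 + 0.135876465) = 137.0775717962.

A$137.08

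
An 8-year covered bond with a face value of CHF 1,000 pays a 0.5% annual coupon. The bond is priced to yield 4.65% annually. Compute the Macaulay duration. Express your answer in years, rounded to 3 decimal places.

Periodic yield y = 0.0465. Discount each cash flow and weight by its year:
  t   CF        PV=CF/(1+0.0465)^t    t·PV
  1         5.00         4.7778         4.7778
  2         5.00         4.5655         9.1311
  3         5.00         4.3627        13.0880
  4         5.00         4.1688        16.6753
  5         5.00         3.9836        19.9179
  6         5.00         3.8066        22.8395
  7         5.00         3.6374        25.4621
  8     1,005.00       698.6380     5,589.1040
  Σ                    727.9404     5,700.9956
Price P = Σ PV = 727.9404.
Macaulay duration = Σ(t·PV) / P = 5,700.9956 / 727.9404 = 7.83168 years.

7.832 years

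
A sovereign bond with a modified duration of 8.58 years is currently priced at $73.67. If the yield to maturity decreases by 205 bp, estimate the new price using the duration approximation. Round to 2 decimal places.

Duration approximation: ΔP/P ≈ -D_mod · Δy = -8.58 × (-0.0205) = +0.175890.
New price ≈ 73.67 × (1 + 0.175890) = 86.6278163.

$86.63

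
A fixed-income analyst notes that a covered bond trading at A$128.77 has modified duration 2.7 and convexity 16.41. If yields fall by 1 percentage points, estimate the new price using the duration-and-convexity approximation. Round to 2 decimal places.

A$132.35

Duration effect: -D_mod·Δy = -2.7 × (-0.01) = +0.027000
Convexity effect: ½·C·(Δy)² = 0.5 × 16.41 × (-0.01)² = +0.0008205
ΔP/P ≈ +0.027000 + 0.0008205 = +0.0278205
New price ≈ 128.77 × (1 + 0.0278205) = 132.352445785.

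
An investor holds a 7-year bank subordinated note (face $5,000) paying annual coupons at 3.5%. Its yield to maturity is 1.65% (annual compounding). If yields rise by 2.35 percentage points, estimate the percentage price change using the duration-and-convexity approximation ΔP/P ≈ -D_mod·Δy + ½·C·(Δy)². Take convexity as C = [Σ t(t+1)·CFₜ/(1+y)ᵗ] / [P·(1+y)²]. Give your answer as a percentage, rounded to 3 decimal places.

-13.414%

With y = 0.0165:
  t   CF        PV=CF/(1+0.0165)^t    t·PV        t(t+1)·PV
  1       175.00       172.1594       172.1594         344.3187
  2       175.00       169.3649       338.7297       1,016.1891
  3       175.00       166.6157       499.8471       1,999.3883
  4       175.00       163.9112       655.6446       3,278.2231
  5       175.00       161.2505       806.2526       4,837.5157
  6       175.00       158.6331       951.7985       6,662.5893
  7     5,175.00     4,614.8615    32,304.0306     258,432.2450
  Σ                  5,606.7962    35,728.4625     276,570.4693
P = 5,606.7962; D_Mac = 6.37235 yrs; D_mod = 6.26891 yrs; C = 47.73932.
Duration effect: -6.26891 × (+0.0235) = -0.147319
Convexity effect: 0.5 × 47.73932 × (0.0235)² = +0.0131820
ΔP/P ≈ -0.147319 + 0.0131820 = -0.134137 = -13.4137%.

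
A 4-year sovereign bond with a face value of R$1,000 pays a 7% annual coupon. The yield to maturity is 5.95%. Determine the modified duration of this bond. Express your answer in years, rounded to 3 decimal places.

Periodic yield y = 0.0595. First find Macaulay duration:
  t   CF        PV=CF/(1+0.0595)^t    t·PV
  1        70.00        66.0689        66.0689
  2        70.00        62.3586       124.7171
  3        70.00        58.8566       176.5698
  4     1,070.00       849.1412     3,396.5650
  Σ                  1,036.4253     3,763.9208
P = 1,036.4253; Macaulay duration = 3,763.9208 / 1,036.4253 = 3.63164 years.
Modified duration = D_Mac / (1 + y) = 3.63164 / 1.0595 = 3.42769 years.

3.428 years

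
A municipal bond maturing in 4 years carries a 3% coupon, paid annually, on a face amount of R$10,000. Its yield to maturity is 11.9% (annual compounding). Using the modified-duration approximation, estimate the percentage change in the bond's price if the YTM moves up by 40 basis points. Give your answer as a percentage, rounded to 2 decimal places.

Periodic yield y = 0.119. Modified duration first:
  t   CF        PV=CF/(1+0.119)^t    t·PV
  1       300.00       268.0965       268.0965
  2       300.00       239.5858       479.1716
  3       300.00       214.1071       642.3212
  4    10,300.00     6,569.2665    26,277.0659
  Σ                  7,291.0559    27,666.6552
P = 7,291.0559; D_Mac = 3.79460 yrs; D_mod = 3.79460/(1+0.119) = 3.39107 yrs.
ΔP/P ≈ -D_mod · Δy = -3.39107 × (+0.004) = -0.013564 = -1.3564%.

-1.36%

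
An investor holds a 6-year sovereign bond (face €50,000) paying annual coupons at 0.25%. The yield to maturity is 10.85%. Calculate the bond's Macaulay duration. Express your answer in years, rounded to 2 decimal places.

Periodic yield y = 0.1085. Discount each cash flow and weight by its year:
  t   CF        PV=CF/(1+0.1085)^t    t·PV
  1       125.00       112.7650       112.7650
  2       125.00       101.7276       203.4551
  3       125.00        91.7705       275.3114
  4       125.00        82.7880       331.1519
  5       125.00        74.6847       373.4234
  6    50,125.00    27,017.1915   162,103.1489
  Σ                 27,480.9272   163,399.2557
Price P = Σ PV = 27,480.9272.
Macaulay duration = Σ(t·PV) / P = 163,399.2557 / 27,480.9272 = 5.94591 years.

5.95 years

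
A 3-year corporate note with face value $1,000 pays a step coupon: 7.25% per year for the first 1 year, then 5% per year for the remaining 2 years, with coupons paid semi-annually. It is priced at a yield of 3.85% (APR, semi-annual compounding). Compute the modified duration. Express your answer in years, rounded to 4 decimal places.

2.7305 years

Periodic yield y = 0.01925. First find Macaulay duration:
  t   CF        PV=CF/(1+0.01925)^t    t·PV
  1        36.25        35.5654        35.5654
  2        36.25        34.8937        69.7873
  3        25.00        23.6101        70.8303
  4        25.00        23.1642        92.6568
  5        25.00        22.7267       113.6335
  6     1,025.00       914.1965     5,485.1789
  Σ                  1,054.1565     5,867.6521
P = 1,054.1565; Macaulay duration = 5,867.6521 / 1,054.1565 = 5.56621 half-year periods = 2.78310 years.
Modified duration = D_Mac / (1 + y) = 2.78310 / 1.01925 = 2.73054 years.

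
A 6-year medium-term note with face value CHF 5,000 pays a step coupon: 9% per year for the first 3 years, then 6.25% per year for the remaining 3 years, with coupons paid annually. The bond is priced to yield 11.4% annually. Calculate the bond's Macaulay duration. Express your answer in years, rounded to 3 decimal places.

Periodic yield y = 0.114. Discount each cash flow and weight by its year:
  t   CF        PV=CF/(1+0.114)^t    t·PV
  1       450.00       403.9497       403.9497
  2       450.00       362.6120       725.2239
  3       450.00       325.5045       976.5134
  4       312.50       202.9127       811.6509
  5       312.50       182.1479       910.7393
  6     5,312.50     2,779.6352    16,677.8110
  Σ                  4,256.7619    20,505.8882
Price P = Σ PV = 4,256.7619.
Macaulay duration = Σ(t·PV) / P = 20,505.8882 / 4,256.7619 = 4.81725 years.

4.817 years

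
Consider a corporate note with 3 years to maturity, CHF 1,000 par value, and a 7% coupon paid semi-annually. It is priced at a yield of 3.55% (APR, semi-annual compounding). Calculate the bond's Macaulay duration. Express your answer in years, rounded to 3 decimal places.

Periodic yield y = 0.01775. Discount each cash flow and weight by its period:
  t   CF        PV=CF/(1+0.01775)^t    t·PV
  1        35.00        34.3896        34.3896
  2        35.00        33.7898        67.5796
  3        35.00        33.2005        99.6015
  4        35.00        32.6215       130.4859
  5        35.00        32.0525       160.2627
  6     1,035.00       931.3088     5,587.8525
  Σ                  1,097.3627     6,080.1719
Price P = Σ PV = 1,097.3627.
Macaulay duration = Σ(t·PV) / P = 6,080.1719 / 1,097.3627 = 5.54071 half-year periods.
In years: 5.54071 / 2 = 2.77036 years.

2.770 years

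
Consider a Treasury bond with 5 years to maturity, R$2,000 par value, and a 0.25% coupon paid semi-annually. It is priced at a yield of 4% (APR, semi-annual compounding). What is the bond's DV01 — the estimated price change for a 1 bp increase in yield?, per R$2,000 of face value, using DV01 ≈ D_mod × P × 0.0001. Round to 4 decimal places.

Periodic yield y = 0.02.
  t   CF        PV=CF/(1+0.02)^t    t·PV
  1         2.50         2.4510         2.4510
  2         2.50         2.4029         4.8058
  3         2.50         2.3558         7.0674
  4         2.50         2.3096         9.2385
  5         2.50         2.2643        11.3216
  6         2.50         2.2199        13.3196
  7         2.50         2.1764        15.2348
  8         2.50         2.1337        17.0698
  9         2.50         2.0919        18.8270
  10    2,002.50     1,642.7475    16,427.4747
  Σ                  1,663.1531    16,526.8102
P = 1,663.1531; D_Mac = 9.93704 half-year periods = 4.96852 yrs; D_mod = 4.87110 yrs.
DV01 ≈ 4.87110 × 1,663.1531 × 0.0001 = 0.810138.

R$0.8101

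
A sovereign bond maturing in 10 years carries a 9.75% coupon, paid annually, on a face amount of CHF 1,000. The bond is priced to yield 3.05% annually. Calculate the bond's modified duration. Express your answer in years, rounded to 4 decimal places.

Periodic yield y = 0.0305. First find Macaulay duration:
  t   CF        PV=CF/(1+0.0305)^t    t·PV
  1        97.50        94.6143        94.6143
  2        97.50        91.8139       183.6279
  3        97.50        89.0965       267.2895
  4        97.50        86.4595       345.8379
  5        97.50        83.9005       419.5026
  6        97.50        81.4173       488.5037
  7        97.50        79.0076       553.0529
  8        97.50        76.6691       613.3532
  9        97.50        74.4000       669.5996
  10    1,097.50       812.6893     8,126.8935
  Σ                  1,570.0680    11,762.2750
P = 1,570.0680; Macaulay duration = 11,762.2750 / 1,570.0680 = 7.49157 years.
Modified duration = D_Mac / (1 + y) = 7.49157 / 1.0305 = 7.26984 years.

7.2698 years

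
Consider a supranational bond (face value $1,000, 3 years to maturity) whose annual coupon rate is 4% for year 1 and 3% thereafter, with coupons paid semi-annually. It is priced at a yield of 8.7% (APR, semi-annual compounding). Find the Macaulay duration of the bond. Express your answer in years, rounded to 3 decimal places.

Periodic yield y = 0.0435. Discount each cash flow and weight by its period:
  t   CF        PV=CF/(1+0.0435)^t    t·PV
  1        20.00        19.1663        19.1663
  2        20.00        18.3673        36.7346
  3        15.00        13.2012        39.6036
  4        15.00        12.6509        50.6036
  5        15.00        12.1235        60.6176
  6     1,015.00       786.1607     4,716.9641
  Σ                    861.6699     4,923.6898
Price P = Σ PV = 861.6699.
Macaulay duration = Σ(t·PV) / P = 4,923.6898 / 861.6699 = 5.71413 half-year periods.
In years: 5.71413 / 2 = 2.85706 years.

2.857 years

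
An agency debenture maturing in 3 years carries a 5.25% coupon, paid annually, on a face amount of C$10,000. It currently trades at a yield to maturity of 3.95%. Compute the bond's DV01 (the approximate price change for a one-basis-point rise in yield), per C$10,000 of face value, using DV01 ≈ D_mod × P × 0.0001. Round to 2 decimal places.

Periodic yield y = 0.0395.
  t   CF        PV=CF/(1+0.0395)^t    t·PV
  1       525.00       505.0505       505.0505
  2       525.00       485.8591       971.7181
  3    10,525.00     9,370.1949    28,110.5846
  Σ                 10,361.1045    29,587.3533
P = 10,361.1045; D_Mac = 2.85562 yrs; D_mod = 2.74711 yrs.
DV01 ≈ 2.74711 × 10,361.1045 × 0.0001 = 2.846306.

C$2.85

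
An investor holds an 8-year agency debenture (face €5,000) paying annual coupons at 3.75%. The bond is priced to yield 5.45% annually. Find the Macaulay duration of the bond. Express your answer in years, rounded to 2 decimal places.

Periodic yield y = 0.0545. Discount each cash flow and weight by its year:
  t   CF        PV=CF/(1+0.0545)^t    t·PV
  1       187.50       177.8094       177.8094
  2       187.50       168.6196       337.2392
  3       187.50       159.9048       479.7144
  4       187.50       151.6404       606.5616
  5       187.50       143.8031       719.0157
  6       187.50       136.3709       818.2255
  7       187.50       129.3228       905.2598
  8     5,187.50     3,393.0123    27,144.0986
  Σ                  4,460.4834    31,187.9242
Price P = Σ PV = 4,460.4834.
Macaulay duration = Σ(t·PV) / P = 31,187.9242 / 4,460.4834 = 6.99205 years.

6.99 years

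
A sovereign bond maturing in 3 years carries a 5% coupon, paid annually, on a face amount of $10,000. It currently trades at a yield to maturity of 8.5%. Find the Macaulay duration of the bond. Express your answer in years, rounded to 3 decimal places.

Periodic yield y = 0.085. Discount each cash flow and weight by its year:
  t   CF        PV=CF/(1+0.085)^t    t·PV
  1       500.00       460.8295       460.8295
  2       500.00       424.7276       849.4553
  3    10,500.00     8,220.5350    24,661.6051
  Σ                  9,106.0922    25,971.8899
Price P = Σ PV = 9,106.0922.
Macaulay duration = Σ(t·PV) / P = 25,971.8899 / 9,106.0922 = 2.85214 years.

2.852 years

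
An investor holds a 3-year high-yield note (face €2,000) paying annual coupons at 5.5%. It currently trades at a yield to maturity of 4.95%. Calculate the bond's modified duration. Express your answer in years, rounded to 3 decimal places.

2.713 years

Periodic yield y = 0.0495. First find Macaulay duration:
  t   CF        PV=CF/(1+0.0495)^t    t·PV
  1       110.00       104.8118       104.8118
  2       110.00        99.8683       199.7367
  3     2,110.00     1,825.3037     5,475.9110
  Σ                  2,029.9838     5,780.4595
P = 2,029.9838; Macaulay duration = 5,780.4595 / 2,029.9838 = 2.84754 years.
Modified duration = D_Mac / (1 + y) = 2.84754 / 1.0495 = 2.71323 years.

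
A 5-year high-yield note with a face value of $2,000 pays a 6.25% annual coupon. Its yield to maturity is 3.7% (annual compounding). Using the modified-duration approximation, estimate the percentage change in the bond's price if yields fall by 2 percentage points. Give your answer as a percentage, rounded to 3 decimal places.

Periodic yield y = 0.037. Modified duration first:
  t   CF        PV=CF/(1+0.037)^t    t·PV
  1       125.00       120.5400       120.5400
  2       125.00       116.2392       232.4783
  3       125.00       112.0918       336.2753
  4       125.00       108.0924       432.3694
  5     2,125.00     1,772.0059     8,860.0293
  Σ                  2,228.9692     9,981.6924
P = 2,228.9692; D_Mac = 4.47817 yrs; D_mod = 4.47817/(1+0.037) = 4.31839 yrs.
ΔP/P ≈ -D_mod · Δy = -4.31839 × (-0.02) = +0.086368 = +8.6368%.

+8.637%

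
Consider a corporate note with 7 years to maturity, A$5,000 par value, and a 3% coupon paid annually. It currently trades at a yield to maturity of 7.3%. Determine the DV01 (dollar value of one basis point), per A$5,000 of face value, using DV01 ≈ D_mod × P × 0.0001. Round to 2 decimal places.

A$2.27

Periodic yield y = 0.073.
  t   CF        PV=CF/(1+0.073)^t    t·PV
  1       150.00       139.7950       139.7950
  2       150.00       130.2842       260.5684
  3       150.00       121.4205       364.2616
  4       150.00       113.1599       452.6394
  5       150.00       105.4612       527.3059
  6       150.00        98.2863       589.7177
  7     5,150.00     3,144.9169    22,014.4183
  Σ                  3,853.3239    24,348.7064
P = 3,853.3239; D_Mac = 6.31888 yrs; D_mod = 5.88899 yrs.
DV01 ≈ 5.88899 × 3,853.3239 × 0.0001 = 2.269218.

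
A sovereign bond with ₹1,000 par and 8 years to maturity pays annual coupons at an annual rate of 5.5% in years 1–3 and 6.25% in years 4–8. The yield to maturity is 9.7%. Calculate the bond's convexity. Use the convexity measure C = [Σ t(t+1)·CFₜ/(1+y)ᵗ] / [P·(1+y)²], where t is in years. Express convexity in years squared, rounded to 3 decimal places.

44.655

With y = 0.097:
  t   CF        PV=CF/(1+0.097)^t    t·PV        t(t+1)·PV
  1        55.00        50.1367        50.1367         100.2735
  2        55.00        45.7035        91.4070         274.2210
  3        55.00        41.6623       124.9868         499.9471
  4        62.50        43.1572       172.6289         863.1445
  5        62.50        39.3411       196.7057       1,180.2340
  6        62.50        35.8625       215.1748       1,506.2239
  7        62.50        32.6914       228.8399       1,830.7188
  8     1,062.50       506.6125     4,052.9002      36,476.1014
  Σ                    795.1673     5,132.7799      42,730.8643
P = 795.1673.
Convexity = Σ t(t+1)·PV / [P·(1+y)²] = 42,730.8643 / (795.1673 × 1.203409) = 44.65498.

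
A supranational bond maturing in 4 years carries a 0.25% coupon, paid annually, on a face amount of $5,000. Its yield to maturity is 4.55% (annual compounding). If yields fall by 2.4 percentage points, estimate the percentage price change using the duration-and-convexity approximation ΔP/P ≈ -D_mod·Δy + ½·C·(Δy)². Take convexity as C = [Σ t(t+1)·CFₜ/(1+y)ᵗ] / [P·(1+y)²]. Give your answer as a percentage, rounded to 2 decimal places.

+9.67%

With y = 0.0455:
  t   CF        PV=CF/(1+0.0455)^t    t·PV        t(t+1)·PV
  1        12.50        11.9560        11.9560          23.9120
  2        12.50        11.4357        22.8714          68.6141
  3        12.50        10.9380        32.8140         131.2560
  4     5,012.50     4,195.2538    16,781.0151      83,905.0755
  Σ                  4,229.5835    16,848.6565      84,128.8576
P = 4,229.5835; D_Mac = 3.98353 yrs; D_mod = 3.81016 yrs; C = 18.19698.
Duration effect: -3.81016 × (-0.024) = +0.091444
Convexity effect: 0.5 × 18.19698 × (-0.024)² = +0.0052407
ΔP/P ≈ +0.091444 + 0.0052407 = +0.096685 = +9.6685%.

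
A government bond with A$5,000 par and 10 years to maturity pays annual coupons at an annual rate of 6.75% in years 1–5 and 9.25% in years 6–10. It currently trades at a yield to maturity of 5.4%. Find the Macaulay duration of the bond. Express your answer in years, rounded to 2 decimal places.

Periodic yield y = 0.054. Discount each cash flow and weight by its year:
  t   CF        PV=CF/(1+0.054)^t    t·PV
  1       337.50       320.2087       320.2087
  2       337.50       303.8033       607.6067
  3       337.50       288.2385       864.7154
  4       337.50       273.4710     1,093.8841
  5       337.50       259.4602     1,297.3009
  6       462.50       337.3402     2,024.0411
  7       462.50       320.0571     2,240.3997
  8       462.50       303.6595     2,429.2759
  9       462.50       288.1020     2,592.9178
  10    5,462.50     3,228.3852    32,283.8515
  Σ                  5,922.7257    45,754.2018
Price P = Σ PV = 5,922.7257.
Macaulay duration = Σ(t·PV) / P = 45,754.2018 / 5,922.7257 = 7.72519 years.

7.73 years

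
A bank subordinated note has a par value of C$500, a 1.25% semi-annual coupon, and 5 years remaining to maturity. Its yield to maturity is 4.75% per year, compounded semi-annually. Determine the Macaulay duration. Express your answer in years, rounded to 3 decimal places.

Periodic yield y = 0.02375. Discount each cash flow and weight by its period:
  t   CF        PV=CF/(1+0.02375)^t    t·PV
  1        3.125         3.0525         3.0525
  2        3.125         2.9817         5.9634
  3        3.125         2.9125         8.7375
  4        3.125         2.8449        11.3798
  5        3.125         2.7789        13.8947
  6        3.125         2.7145        16.2869
  7        3.125         2.6515        18.5605
  8        3.125         2.5900        20.7199
  9        3.125         2.5299        22.7692
  10     503.125       397.8659     3,978.6593
  Σ                    422.9224     4,100.0238
Price P = Σ PV = 422.9224.
Macaulay duration = Σ(t·PV) / P = 4,100.0238 / 422.9224 = 9.69451 half-year periods.
In years: 9.69451 / 2 = 4.84725 years.

4.847 years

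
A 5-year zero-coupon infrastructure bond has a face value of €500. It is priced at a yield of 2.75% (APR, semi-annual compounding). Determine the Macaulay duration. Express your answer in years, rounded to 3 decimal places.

5.000 years

A zero-coupon bond has a single cash flow at maturity, so its Macaulay duration equals its maturity: 5 years.
(Equivalently: 10 semi-annual periods ÷ 2 = 5 years.)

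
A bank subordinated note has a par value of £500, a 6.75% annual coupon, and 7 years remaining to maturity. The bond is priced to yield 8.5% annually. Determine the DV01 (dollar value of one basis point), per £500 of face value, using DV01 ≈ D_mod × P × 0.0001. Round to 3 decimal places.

Periodic yield y = 0.085.
  t   CF        PV=CF/(1+0.085)^t    t·PV
  1        33.75        31.1060        31.1060
  2        33.75        28.6691        57.3382
  3        33.75        26.4231        79.2694
  4        33.75        24.3531        97.4125
  5        33.75        22.4453       112.2264
  6        33.75        20.6869       124.1214
  7       533.75       301.5294     2,110.7061
  Σ                    455.2130     2,612.1801
P = 455.2130; D_Mac = 5.73837 yrs; D_mod = 5.28882 yrs.
DV01 ≈ 5.28882 × 455.2130 × 0.0001 = 0.240754.

£0.241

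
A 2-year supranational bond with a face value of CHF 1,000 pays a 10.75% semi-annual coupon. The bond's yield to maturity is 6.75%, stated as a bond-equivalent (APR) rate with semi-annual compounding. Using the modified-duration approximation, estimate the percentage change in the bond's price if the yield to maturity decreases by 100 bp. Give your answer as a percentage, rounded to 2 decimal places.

Periodic yield y = 0.03375. Modified duration first:
  t   CF        PV=CF/(1+0.03375)^t    t·PV
  1        53.75        51.9952        51.9952
  2        53.75        50.2976       100.5952
  3        53.75        48.6555       145.9665
  4     1,053.75       922.7318     3,690.9273
  Σ                  1,073.6801     3,989.4842
P = 1,073.6801; D_Mac = 3.71571 half-year periods = 1.85786 yrs; D_mod = 1.85786/(1+0.03375) = 1.79720 yrs.
ΔP/P ≈ -D_mod · Δy = -1.79720 × (-0.01) = +0.017972 = +1.7972%.

+1.80%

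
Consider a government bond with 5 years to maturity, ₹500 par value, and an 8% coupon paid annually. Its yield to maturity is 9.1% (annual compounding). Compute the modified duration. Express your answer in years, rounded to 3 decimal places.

3.937 years

Periodic yield y = 0.091. First find Macaulay duration:
  t   CF        PV=CF/(1+0.091)^t    t·PV
  1        40.00        36.6636        36.6636
  2        40.00        33.6055        67.2110
  3        40.00        30.8025        92.4075
  4        40.00        28.2333       112.9330
  5       540.00       349.3574     1,746.7872
  Σ                    478.6623     2,056.0024
P = 478.6623; Macaulay duration = 2,056.0024 / 478.6623 = 4.29531 years.
Modified duration = D_Mac / (1 + y) = 4.29531 / 1.091 = 3.93704 years.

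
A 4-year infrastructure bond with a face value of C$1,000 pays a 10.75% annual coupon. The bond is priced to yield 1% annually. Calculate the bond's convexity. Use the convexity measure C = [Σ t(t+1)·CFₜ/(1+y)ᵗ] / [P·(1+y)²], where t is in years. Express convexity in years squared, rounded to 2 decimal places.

With y = 0.01:
  t   CF        PV=CF/(1+0.01)^t    t·PV        t(t+1)·PV
  1       107.50       106.4356       106.4356         212.8713
  2       107.50       105.3818       210.7637         632.2910
  3       107.50       104.3384       313.0153       1,252.0613
  4     1,107.50     1,064.2857     4,257.1429      21,285.7146
  Σ                  1,380.4416     4,887.3575      23,382.9382
P = 1,380.4416.
Convexity = Σ t(t+1)·PV / [P·(1+y)²] = 23,382.9382 / (1,380.4416 × 1.020100) = 16.60498.

16.60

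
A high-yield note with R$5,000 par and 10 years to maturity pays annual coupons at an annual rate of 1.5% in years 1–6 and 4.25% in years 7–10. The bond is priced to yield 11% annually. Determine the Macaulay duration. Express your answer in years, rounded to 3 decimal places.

8.876 years

Periodic yield y = 0.11. Discount each cash flow and weight by its year:
  t   CF        PV=CF/(1+0.11)^t    t·PV
  1        75.00        67.5676        67.5676
  2        75.00        60.8717       121.7434
  3        75.00        54.8394       164.5181
  4        75.00        49.4048       197.6193
  5        75.00        44.5088       222.5442
  6        75.00        40.0981       240.5884
  7       212.50       102.3524       716.4669
  8       212.50        92.2094       737.6750
  9       212.50        83.0715       747.6436
  10    5,212.50     1,835.7616    18,357.6160
  Σ                  2,430.6852    21,573.9824
Price P = Σ PV = 2,430.6852.
Macaulay duration = Σ(t·PV) / P = 21,573.9824 / 2,430.6852 = 8.87568 years.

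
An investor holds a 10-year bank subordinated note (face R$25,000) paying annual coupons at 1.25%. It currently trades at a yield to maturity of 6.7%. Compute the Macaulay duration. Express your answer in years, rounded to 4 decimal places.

Periodic yield y = 0.067. Discount each cash flow and weight by its year:
  t   CF        PV=CF/(1+0.067)^t    t·PV
  1       312.50       292.8772       292.8772
  2       312.50       274.4866       548.9732
  3       312.50       257.2508       771.7525
  4       312.50       241.0973       964.3892
  5       312.50       225.9581     1,129.7905
  6       312.50       211.7695     1,270.6173
  7       312.50       198.4719     1,389.3035
  8       312.50       186.0093     1,488.0744
  9       312.50       174.3292     1,568.9632
  10   25,312.50    13,233.9913   132,339.9135
  Σ                 15,296.2414   141,764.6545
Price P = Σ PV = 15,296.2414.
Macaulay duration = Σ(t·PV) / P = 141,764.6545 / 15,296.2414 = 9.26794 years.

9.2679 years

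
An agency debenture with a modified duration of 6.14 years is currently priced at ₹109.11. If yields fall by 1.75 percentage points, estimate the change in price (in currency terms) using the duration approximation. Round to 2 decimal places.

Duration approximation: ΔP/P ≈ -D_mod · Δy = -6.14 × (-0.0175) = +0.107450.
ΔP ≈ 109.11 × (+0.107450) = +11.7238695.

+₹11.72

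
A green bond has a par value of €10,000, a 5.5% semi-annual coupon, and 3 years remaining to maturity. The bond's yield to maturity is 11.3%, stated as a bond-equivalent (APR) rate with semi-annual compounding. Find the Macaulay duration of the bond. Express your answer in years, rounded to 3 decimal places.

2.788 years

Periodic yield y = 0.0565. Discount each cash flow and weight by its period:
  t   CF        PV=CF/(1+0.0565)^t    t·PV
  1       275.00       260.2934       260.2934
  2       275.00       246.3733       492.7467
  3       275.00       233.1977       699.5930
  4       275.00       220.7266       882.9064
  5       275.00       208.9225     1,044.6124
  6    10,275.00     7,388.6454    44,331.8722
  Σ                  8,558.1589    47,712.0241
Price P = Σ PV = 8,558.1589.
Macaulay duration = Σ(t·PV) / P = 47,712.0241 / 8,558.1589 = 5.57503 half-year periods.
In years: 5.57503 / 2 = 2.78752 years.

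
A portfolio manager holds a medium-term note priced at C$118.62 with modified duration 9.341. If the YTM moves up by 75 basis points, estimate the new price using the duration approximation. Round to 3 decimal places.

C$110.310

Duration approximation: ΔP/P ≈ -D_mod · Δy = -9.341 × (+0.0075) = -0.0700575.
New price ≈ 118.62 × (1 - 0.0700575) = 110.30977935.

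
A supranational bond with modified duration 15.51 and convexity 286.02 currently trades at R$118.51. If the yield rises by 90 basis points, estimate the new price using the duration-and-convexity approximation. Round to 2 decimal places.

R$103.34

Duration effect: -D_mod·Δy = -15.51 × (+0.009) = -0.139590
Convexity effect: ½·C·(Δy)² = 0.5 × 286.02 × (0.009)² = +0.01158381
ΔP/P ≈ -0.139590 + 0.01158381 = -0.12800619
New price ≈ 118.51 × (1 - 0.12800619) = 103.3399864231.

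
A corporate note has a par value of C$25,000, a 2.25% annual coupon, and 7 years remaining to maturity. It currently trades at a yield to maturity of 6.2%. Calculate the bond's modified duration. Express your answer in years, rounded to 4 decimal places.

Periodic yield y = 0.062. First find Macaulay duration:
  t   CF        PV=CF/(1+0.062)^t    t·PV
  1       562.50       529.6610       529.6610
  2       562.50       498.7392       997.4784
  3       562.50       469.6226     1,408.8678
  4       562.50       442.2058     1,768.8233
  5       562.50       416.3897     2,081.9483
  6       562.50       392.0807     2,352.4840
  7    25,562.50    16,777.6723   117,443.7063
  Σ                 19,526.3713   126,582.9690
P = 19,526.3713; Macaulay duration = 126,582.9690 / 19,526.3713 = 6.48267 years.
Modified duration = D_Mac / (1 + y) = 6.48267 / 1.062 = 6.10421 years.

6.1042 years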